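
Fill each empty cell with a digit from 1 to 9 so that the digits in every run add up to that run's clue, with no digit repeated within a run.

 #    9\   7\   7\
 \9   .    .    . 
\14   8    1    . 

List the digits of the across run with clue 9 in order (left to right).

R1C1 = 9 − 8 = 1 completes the 9 down.
R1C2 = 7 − 1 = 6 completes the 7 down.
R1C3 = 9 − 7 = 2 completes the 9 across.
R2C3 = 14 − 9 = 5 completes the 14 across.

1 6 2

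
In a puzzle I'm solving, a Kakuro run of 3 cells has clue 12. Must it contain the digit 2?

Counterexample: {1,3,8} sums to 12 without using 2.

No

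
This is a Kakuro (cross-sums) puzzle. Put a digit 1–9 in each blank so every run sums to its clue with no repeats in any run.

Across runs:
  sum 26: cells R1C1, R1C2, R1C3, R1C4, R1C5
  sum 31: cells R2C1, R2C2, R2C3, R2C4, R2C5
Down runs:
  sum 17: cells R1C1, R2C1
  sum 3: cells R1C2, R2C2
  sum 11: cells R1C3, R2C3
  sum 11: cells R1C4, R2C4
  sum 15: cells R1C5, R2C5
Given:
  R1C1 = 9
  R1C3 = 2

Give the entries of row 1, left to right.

17 in 2 cells must be {8,9}; 3 in 2 cells must be {1,2}.
Given what's placed, R1C2 must be 1 to fit the 26 across and 3 down.
R2C1 = 17 − 9 = 8 completes the 17 down.
R2C2 = 3 − 1 = 2 completes the 3 down.
R2C3 = 11 − 2 = 9 completes the 11 down.
R2C5 = 7: the only remaining digit allowed by both the 31 across and the 15 down.
R1C5 = 15 − 7 = 8 completes the 15 down.
R2C4 = 31 − 26 = 5 completes the 31 across.
R1C4 = 26 − 20 = 6 completes the 26 across.

9 1 2 6 8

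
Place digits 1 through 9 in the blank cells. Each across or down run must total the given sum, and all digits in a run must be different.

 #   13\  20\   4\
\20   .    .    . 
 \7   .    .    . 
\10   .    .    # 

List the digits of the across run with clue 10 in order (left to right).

3 7

7 in 3 cells must be {1,2,4}; 4 in 2 cells must be {1,3}.
Only 3 fits R1C3 under both its across sum 20 and down sum 4.
The 7 across and the 20 down share only 4, so R2C2 = 4.
R2C3 = 4 − 3 = 1 completes the 4 down.
R1C2 = 9: the only remaining digit allowed by both the 20 across and the 20 down.
R2C1 = 7 − 5 = 2 completes the 7 across.
R3C2 = 20 − 13 = 7 completes the 20 down.
R1C1 = 20 − 12 = 8 completes the 20 across.
R3C1 = 10 − 7 = 3 completes the 10 across.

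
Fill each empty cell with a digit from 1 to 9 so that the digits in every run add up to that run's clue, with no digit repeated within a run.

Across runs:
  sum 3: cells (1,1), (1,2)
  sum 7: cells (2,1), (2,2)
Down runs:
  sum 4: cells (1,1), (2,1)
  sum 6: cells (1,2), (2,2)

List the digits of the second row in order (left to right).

3, 4

3 in 2 cells must be {1,2}; 4 in 2 cells must be {1,3}.
The 3 across and the 4 down share only 1, so (1,1) = 1.
(1,2) = 3 − 1 = 2 completes the 3 across.
(2,1) = 4 − 1 = 3 completes the 4 down.
(2,2) = 7 − 3 = 4 completes the 7 across.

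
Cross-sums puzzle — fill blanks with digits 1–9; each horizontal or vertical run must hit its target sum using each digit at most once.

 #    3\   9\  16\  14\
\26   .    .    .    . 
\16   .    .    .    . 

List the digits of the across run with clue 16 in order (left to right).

1 2 7 6

3 in 2 cells must be {1,2}; 16 in 2 cells must be {7,9}.
Only 2 fits R1C1 under both its across sum 26 and down sum 3.
R2C1 = 3 − 2 = 1 completes the 3 down.
Nothing is forced directly, so branch on R1C2, whose candidates are 7 or 8. If R1C2 = 8: that forces R1C4 = 9, after which R2C2 would have to be in {2,3,4,5,6,7,8,9} for the 16 across but in {1} for the 9 down — contradiction. So R1C2 = 7.
R1C3 = 9: the only remaining digit allowed by both the 26 across and the 16 down.
R1C4 = 26 − 18 = 8 completes the 26 across.
R2C2 = 9 − 7 = 2 completes the 9 down.
R2C3 = 16 − 9 = 7 completes the 16 down.
R2C4 = 16 − 10 = 6 completes the 16 across.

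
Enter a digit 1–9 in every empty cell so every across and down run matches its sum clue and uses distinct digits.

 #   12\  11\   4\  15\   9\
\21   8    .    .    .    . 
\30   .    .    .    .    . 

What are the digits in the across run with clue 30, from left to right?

4 9 3 8 6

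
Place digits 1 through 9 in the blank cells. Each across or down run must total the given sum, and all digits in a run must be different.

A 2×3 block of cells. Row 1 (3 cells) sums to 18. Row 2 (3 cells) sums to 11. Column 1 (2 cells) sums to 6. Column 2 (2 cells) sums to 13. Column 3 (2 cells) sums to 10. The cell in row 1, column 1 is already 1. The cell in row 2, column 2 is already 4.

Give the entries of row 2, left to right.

5 4 2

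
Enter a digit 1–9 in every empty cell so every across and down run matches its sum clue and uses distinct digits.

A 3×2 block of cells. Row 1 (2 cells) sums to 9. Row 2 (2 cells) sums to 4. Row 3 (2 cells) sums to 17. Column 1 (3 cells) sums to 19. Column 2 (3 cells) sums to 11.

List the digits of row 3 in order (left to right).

9 8

4 in 2 cells must be {1,3}; 17 in 2 cells must be {8,9}.
The 4 across and the 19 down share only 3, so (2,1) = 3.
(2,2) = 4 − 3 = 1 completes the 4 across.
Given what's placed, (3,1) must be 9 to fit the 17 across and 19 down.
(3,2) = 17 − 9 = 8 completes the 17 across.
(1,1) = 19 − 12 = 7 completes the 19 down.
(1,2) = 9 − 7 = 2 completes the 9 across.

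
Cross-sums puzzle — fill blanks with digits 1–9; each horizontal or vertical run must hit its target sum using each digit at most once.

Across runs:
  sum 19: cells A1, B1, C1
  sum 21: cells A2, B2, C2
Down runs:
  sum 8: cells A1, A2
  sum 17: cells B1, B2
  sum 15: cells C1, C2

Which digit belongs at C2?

7

17 in 2 cells must be {8,9}.
Nothing is forced directly, so branch on A2, whose candidates are 5 or 6 or 7. If A2 = 5: that forces A1 = 3, B1 = 9, C1 = 7, after which B2 would have to be in {7,9} for the 21 across but in {8} for the 17 down — contradiction. If A2 = 7: then A1 would have to be in {2,3,4,5,6,7,8,9} for the 19 across but in {1} for the 8 down — contradiction. So A2 = 6.
A1 = 8 − 6 = 2 completes the 8 down.
Given what's placed, B2 must be 8 to fit the 21 across and 17 down.
C2 = 21 − 14 = 7 completes the 21 across.
B1 = 17 − 8 = 9 completes the 17 down.
C1 = 19 − 11 = 8 completes the 19 across.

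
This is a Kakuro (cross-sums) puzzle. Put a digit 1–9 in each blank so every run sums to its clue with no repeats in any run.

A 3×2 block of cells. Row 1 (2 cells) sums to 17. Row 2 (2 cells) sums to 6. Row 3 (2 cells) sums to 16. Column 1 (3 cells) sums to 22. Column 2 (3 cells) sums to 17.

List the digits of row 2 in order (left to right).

17 in 2 cells must be {8,9}; 16 in 2 cells must be {7,9}.
The 6 across and the 22 down share only 5, so (2,1) = 5.
(2,2) = 6 − 5 = 1 completes the 6 across.
Given what's placed, (3,1) must be 9 to fit the 16 across and 22 down.
(3,2) = 16 − 9 = 7 completes the 16 across.
(1,1) = 22 − 14 = 8 completes the 22 down.
(1,2) = 17 − 8 = 9 completes the 17 across.

5 1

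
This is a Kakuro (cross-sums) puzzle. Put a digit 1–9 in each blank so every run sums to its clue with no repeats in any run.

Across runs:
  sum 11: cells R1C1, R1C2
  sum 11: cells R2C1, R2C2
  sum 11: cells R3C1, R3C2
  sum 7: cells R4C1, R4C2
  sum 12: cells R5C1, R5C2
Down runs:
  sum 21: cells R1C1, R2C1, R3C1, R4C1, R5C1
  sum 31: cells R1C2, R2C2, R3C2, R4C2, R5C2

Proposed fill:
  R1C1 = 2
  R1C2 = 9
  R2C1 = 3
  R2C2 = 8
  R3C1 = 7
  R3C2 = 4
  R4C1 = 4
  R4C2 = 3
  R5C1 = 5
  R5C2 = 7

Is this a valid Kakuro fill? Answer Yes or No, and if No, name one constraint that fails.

Yes

Across: 2+9=11; 3+8=11; 7+4=11; 4+3=7; 5+7=12. Down: 2+3+7+4+5=21; 9+8+4+3+7=31. No digit repeats within any run.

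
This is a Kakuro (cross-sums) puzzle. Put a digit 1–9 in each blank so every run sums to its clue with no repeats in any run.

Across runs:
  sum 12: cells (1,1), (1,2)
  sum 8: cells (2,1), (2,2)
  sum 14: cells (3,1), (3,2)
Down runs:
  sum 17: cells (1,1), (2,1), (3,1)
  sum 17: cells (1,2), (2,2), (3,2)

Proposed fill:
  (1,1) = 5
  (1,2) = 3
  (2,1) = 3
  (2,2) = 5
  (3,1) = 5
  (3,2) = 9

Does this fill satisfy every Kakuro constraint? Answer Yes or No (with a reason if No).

No — the down run (1,1)–(3,1) sums to 13, not 17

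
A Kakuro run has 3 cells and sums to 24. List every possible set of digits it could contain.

{7,8,9}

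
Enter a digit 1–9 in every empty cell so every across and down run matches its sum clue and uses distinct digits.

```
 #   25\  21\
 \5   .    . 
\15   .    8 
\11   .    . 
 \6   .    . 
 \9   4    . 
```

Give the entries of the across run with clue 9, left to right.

4 5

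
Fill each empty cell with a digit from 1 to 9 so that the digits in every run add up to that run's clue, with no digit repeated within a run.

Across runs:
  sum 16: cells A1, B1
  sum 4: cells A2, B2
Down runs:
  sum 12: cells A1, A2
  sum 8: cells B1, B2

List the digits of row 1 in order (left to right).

9 7

16 in 2 cells must be {7,9}; 4 in 2 cells must be {1,3}.
The 16 across and the 8 down share only 7, so B1 = 7.
The 4 across and the 12 down share only 3, so A2 = 3.
B2 = 4 − 3 = 1 completes the 4 across.
A1 = 16 − 7 = 9 completes the 16 across.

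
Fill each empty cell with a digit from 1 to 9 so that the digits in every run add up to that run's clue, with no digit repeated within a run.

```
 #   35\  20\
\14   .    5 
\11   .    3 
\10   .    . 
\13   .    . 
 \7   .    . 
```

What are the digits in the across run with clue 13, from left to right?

35 in 5 cells must be {5,6,7,8,9}.
R1C1 = 14 − 5 = 9 completes the 14 across.
R2C1 = 11 − 3 = 8 completes the 11 across.
Nothing is forced directly, so branch on R3C1, whose candidates are 6 or 7. If R3C1 = 7: then R3C2 would have to be in {3} for the 10 across but in {1,2,4,6,7,9} for the 20 down — contradiction. So R3C1 = 6.
R3C2 = 10 − 6 = 4 completes the 10 across.
Given what's placed, R5C1 must be 5 to fit the 7 across and 35 down.
R5C2 = 7 − 5 = 2 completes the 7 across.
R4C1 = 35 − 28 = 7 completes the 35 down.
R4C2 = 13 − 7 = 6 completes the 13 across.

7, 6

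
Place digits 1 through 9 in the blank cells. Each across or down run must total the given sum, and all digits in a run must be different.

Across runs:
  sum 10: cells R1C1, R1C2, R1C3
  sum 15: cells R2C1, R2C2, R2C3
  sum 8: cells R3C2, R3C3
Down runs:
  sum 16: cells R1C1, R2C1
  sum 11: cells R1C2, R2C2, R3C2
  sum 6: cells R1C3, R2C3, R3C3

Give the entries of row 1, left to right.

16 in 2 cells must be {7,9}; 6 in 3 cells must be {1,2,3}.
Only 7 fits R1C1 under both its across sum 10 and down sum 16.
R2C1 = 16 − 7 = 9 completes the 16 down.
Nothing is forced directly, so branch on R1C2, whose candidates are 1 or 2. If R1C2 = 1: that forces R1C3 = 2, R2C3 = 1, R3C3 = 3, after which R2C2 would have to be in {5} for the 15 across but in {2,3,4,6,7,8} for the 11 down — contradiction. So R1C2 = 2.
R1C3 = 10 − 9 = 1 completes the 10 across.

7 2 1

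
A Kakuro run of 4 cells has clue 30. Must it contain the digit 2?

The only way to make 30 from 4 distinct digits is {6,7,8,9}, which does not contain 2.

No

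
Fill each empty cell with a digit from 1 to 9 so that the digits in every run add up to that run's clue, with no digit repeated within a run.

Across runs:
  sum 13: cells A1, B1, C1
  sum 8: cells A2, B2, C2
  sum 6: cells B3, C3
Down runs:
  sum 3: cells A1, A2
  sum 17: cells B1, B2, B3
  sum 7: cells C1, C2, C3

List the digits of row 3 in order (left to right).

3 in 2 cells must be {1,2}; 7 in 3 cells must be {1,2,4}.
Nothing is forced directly, so branch on A1, whose candidates are 1 or 2. If A1 = 2: that forces C1 = 4, A2 = 1, C2 = 2, C3 = 1, B1 = 7, after which B2 would have to be in {5} for the 8 across but in {1,2,4,6,8,9} for the 17 down — contradiction. So A1 = 1.
Given what's placed, C1 must be 4 to fit the 13 across and 7 down.
A2 = 3 − 1 = 2 completes the 3 down.
C2 = 1: the only remaining digit allowed by both the 8 across and the 7 down.
C3 = 7 − 5 = 2 completes the 7 down.
B1 = 13 − 5 = 8 completes the 13 across.
B2 = 8 − 3 = 5 completes the 8 across.
B3 = 6 − 2 = 4 completes the 6 across.

4 2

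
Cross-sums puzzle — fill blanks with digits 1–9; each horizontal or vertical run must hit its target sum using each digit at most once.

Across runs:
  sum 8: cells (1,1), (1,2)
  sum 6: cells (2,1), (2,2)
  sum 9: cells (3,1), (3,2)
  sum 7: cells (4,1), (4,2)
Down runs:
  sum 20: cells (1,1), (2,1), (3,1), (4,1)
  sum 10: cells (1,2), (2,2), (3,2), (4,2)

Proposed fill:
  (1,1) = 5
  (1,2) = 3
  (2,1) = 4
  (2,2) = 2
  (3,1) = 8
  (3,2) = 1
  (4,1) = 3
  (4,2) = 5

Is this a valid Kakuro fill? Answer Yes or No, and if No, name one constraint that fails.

No — the across run (4,1)–(4,2) sums to 8, not 7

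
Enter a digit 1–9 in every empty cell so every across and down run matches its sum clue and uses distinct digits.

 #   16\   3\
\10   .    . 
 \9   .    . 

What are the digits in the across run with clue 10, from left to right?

9 1

16 in 2 cells must be {7,9}; 3 in 2 cells must be {1,2}.
The 9 across and the 16 down share only 7, so R2C1 = 7.
R2C2 = 9 − 7 = 2 completes the 9 across.
R1C1 = 16 − 7 = 9 completes the 16 down.
R1C2 = 10 − 9 = 1 completes the 10 across.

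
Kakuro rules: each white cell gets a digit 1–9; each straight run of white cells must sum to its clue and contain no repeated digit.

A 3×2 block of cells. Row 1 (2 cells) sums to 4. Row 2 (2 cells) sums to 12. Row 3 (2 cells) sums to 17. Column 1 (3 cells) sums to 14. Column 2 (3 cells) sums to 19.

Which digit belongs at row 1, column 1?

1

4 in 2 cells must be {1,3}; 17 in 2 cells must be {8,9}.
The 4 across and the 19 down share only 3, so (1,2) = 3.
Given what's placed, (3,2) must be 9 to fit the 17 across and 19 down.
(1,1) = 4 − 3 = 1 completes the 4 across.
(2,2) = 19 − 12 = 7 completes the 19 down.
(3,1) = 17 − 9 = 8 completes the 17 across.
(2,1) = 12 − 7 = 5 completes the 12 across.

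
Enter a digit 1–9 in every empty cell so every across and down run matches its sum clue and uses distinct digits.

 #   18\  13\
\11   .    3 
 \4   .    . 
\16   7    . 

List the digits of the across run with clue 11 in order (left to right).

8 3

4 in 2 cells must be {1,3}; 16 in 2 cells must be {7,9}.
R1C1 = 11 − 3 = 8 completes the 11 across.
R2C1 = 18 − 15 = 3 completes the 18 down.
R2C2 = 4 − 3 = 1 completes the 4 across.
R3C2 = 16 − 7 = 9 completes the 16 across.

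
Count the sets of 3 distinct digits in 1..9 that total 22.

2

3 distinct digits from 1–9 sum between 6 and 24.
Enumerating: {5,8,9}, {6,7,9}.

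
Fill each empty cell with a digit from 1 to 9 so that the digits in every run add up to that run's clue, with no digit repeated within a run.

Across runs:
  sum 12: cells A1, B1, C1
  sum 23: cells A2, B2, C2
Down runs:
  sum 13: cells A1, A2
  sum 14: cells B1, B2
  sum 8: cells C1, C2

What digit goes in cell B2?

23 in 3 cells must be {6,8,9}.
The 23 across and the 8 down share only 6, so C2 = 6.
C1 = 8 − 6 = 2 completes the 8 down.
Nothing is forced directly, so branch on B1, whose candidates are 6 or 9. If B1 = 9: then A1 would have to be in {1} for the 12 across but in {4,5,6,7,8,9} for the 13 down — contradiction. So B1 = 6.
A1 = 12 − 8 = 4 completes the 12 across.
A2 = 13 − 4 = 9 completes the 13 down.
B2 = 23 − 15 = 8 completes the 23 across.

8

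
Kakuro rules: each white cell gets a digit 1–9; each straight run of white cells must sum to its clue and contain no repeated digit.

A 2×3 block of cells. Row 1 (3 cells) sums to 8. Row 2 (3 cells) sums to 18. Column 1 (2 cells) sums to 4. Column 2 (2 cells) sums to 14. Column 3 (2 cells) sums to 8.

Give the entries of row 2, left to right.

3, 9, 6

4 in 2 cells must be {1,3}.
The 8 across and the 14 down share only 5, so (1,2) = 5.
(2,2) = 14 − 5 = 9 completes the 14 down.
Given what's placed, (1,1) must be 1 to fit the 8 across and 4 down.
(1,3) = 8 − 6 = 2 completes the 8 across.
(2,1) = 4 − 1 = 3 completes the 4 down.
(2,3) = 18 − 12 = 6 completes the 18 across.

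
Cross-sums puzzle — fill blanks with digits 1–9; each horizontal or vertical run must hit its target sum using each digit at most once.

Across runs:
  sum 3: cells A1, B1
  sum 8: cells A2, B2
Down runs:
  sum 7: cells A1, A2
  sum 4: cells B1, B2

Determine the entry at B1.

1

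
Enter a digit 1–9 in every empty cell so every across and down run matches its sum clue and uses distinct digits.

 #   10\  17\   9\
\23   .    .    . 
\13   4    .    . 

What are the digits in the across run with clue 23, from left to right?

23 in 3 cells must be {6,8,9}; 17 in 2 cells must be {8,9}.
R1C1 = 10 − 4 = 6 completes the 10 down.
Given what's placed, R1C3 must be 8 to fit the 23 across and 9 down.
Given what's placed, R2C2 must be 8 to fit the 13 across and 17 down.
R2C3 = 13 − 12 = 1 completes the 13 across.
R1C2 = 23 − 14 = 9 completes the 23 across.

6, 9, 8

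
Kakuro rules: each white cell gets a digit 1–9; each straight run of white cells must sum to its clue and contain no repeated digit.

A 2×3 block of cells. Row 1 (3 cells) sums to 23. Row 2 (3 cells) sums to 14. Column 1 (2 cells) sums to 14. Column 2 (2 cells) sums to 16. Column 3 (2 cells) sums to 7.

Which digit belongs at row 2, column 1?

6

23 in 3 cells must be {6,8,9}; 16 in 2 cells must be {7,9}.
The 23 across and the 16 down share only 9, so (1,2) = 9.
Given what's placed, (1,3) must be 6 to fit the 23 across and 7 down.
(2,2) = 16 − 9 = 7 completes the 16 down.
(2,3) = 7 − 6 = 1 completes the 7 down.
(1,1) = 23 − 15 = 8 completes the 23 across.
(2,1) = 14 − 8 = 6 completes the 14 across.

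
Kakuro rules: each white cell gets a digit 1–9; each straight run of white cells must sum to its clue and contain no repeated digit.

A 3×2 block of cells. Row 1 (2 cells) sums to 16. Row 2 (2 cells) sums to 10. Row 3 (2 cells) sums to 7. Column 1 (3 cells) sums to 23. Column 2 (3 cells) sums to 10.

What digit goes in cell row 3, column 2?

16 in 2 cells must be {7,9}; 23 in 3 cells must be {6,8,9}.
The 16 across and the 23 down share only 9, so (1,1) = 9.
(1,2) = 16 − 9 = 7 completes the 16 across.
Given what's placed, (3,1) must be 6 to fit the 7 across and 23 down.
(3,2) = 7 − 6 = 1 completes the 7 across.
(2,1) = 23 − 15 = 8 completes the 23 down.
(2,2) = 10 − 8 = 2 completes the 10 across.

1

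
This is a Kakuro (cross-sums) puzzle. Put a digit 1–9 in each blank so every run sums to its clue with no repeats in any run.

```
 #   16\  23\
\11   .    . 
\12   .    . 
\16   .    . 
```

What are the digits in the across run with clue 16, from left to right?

16 in 2 cells must be {7,9}; 23 in 3 cells must be {6,8,9}.
The 16 across and the 23 down share only 9, so R3C2 = 9.
Given what's placed, R2C2 must be 8 to fit the 12 across and 23 down.
R3C1 = 16 − 9 = 7 completes the 16 across.
R1C2 = 23 − 17 = 6 completes the 23 down.
R2C1 = 12 − 8 = 4 completes the 12 across.
R1C1 = 11 − 6 = 5 completes the 11 across.

7 9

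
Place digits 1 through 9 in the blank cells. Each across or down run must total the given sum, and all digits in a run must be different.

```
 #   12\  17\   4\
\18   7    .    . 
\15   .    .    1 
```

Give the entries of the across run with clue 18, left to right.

7, 8, 3

17 in 2 cells must be {8,9}; 4 in 2 cells must be {1,3}.
R1C3 = 4 − 1 = 3 completes the 4 down.
R2C1 = 12 − 7 = 5 completes the 12 down.
R2C2 = 15 − 6 = 9 completes the 15 across.
R1C2 = 18 − 10 = 8 completes the 18 across.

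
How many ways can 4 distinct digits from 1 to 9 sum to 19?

11

4 distinct digits from 1–9 sum between 10 and 30.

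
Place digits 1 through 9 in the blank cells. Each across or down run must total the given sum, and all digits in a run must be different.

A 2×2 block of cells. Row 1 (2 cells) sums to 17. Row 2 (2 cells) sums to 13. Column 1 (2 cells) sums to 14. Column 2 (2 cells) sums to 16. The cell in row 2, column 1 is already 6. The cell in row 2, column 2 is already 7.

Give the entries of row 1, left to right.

8, 9

17 in 2 cells must be {8,9}; 16 in 2 cells must be {7,9}.
(1,1) = 14 − 6 = 8 completes the 14 down.
(1,2) = 17 − 8 = 9 completes the 17 across.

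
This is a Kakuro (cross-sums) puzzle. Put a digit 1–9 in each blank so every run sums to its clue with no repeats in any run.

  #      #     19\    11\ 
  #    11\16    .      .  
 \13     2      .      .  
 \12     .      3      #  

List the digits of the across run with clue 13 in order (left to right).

16 in 2 cells must be {7,9}.
Given what's placed, R2C2 must be 7 to fit the 13 across and 19 down.
R2C3 = 13 − 9 = 4 completes the 13 across.
R3C1 = 12 − 3 = 9 completes the 12 across.
R1C2 = 19 − 10 = 9 completes the 19 down.
R1C3 = 16 − 9 = 7 completes the 16 across.

2 7 4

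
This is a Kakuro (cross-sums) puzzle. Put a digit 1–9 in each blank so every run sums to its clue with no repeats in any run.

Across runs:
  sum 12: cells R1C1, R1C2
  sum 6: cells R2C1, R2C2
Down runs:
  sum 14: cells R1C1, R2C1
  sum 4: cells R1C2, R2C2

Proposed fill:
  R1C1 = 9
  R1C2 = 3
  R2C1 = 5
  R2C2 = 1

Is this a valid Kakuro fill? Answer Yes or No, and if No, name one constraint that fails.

Yes

Across: 9+3=12; 5+1=6. Down: 9+5=14; 3+1=4. No digit repeats within any run.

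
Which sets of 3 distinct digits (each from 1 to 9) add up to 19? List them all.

3 distinct digits from 1–9 sum between 6 and 24.

{2,8,9}; {3,7,9}; {4,6,9}; {4,7,8}; {5,6,8}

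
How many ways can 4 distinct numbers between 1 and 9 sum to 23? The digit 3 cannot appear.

4 distinct digits from 1–9 sum between 10 and 30.
Dropping sets that contain 3.
Enumerating: {1,5,8,9}, {1,6,7,9}, {2,4,8,9}, {2,5,7,9}, {2,6,7,8}, {4,5,6,8}.

6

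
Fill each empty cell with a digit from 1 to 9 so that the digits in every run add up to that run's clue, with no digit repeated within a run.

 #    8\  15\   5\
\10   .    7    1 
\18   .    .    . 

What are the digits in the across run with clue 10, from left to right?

2 7 1

R1C1 = 10 − 8 = 2 completes the 10 across.
R2C1 = 8 − 2 = 6 completes the 8 down.
R2C2 = 15 − 7 = 8 completes the 15 down.
R2C3 = 18 − 14 = 4 completes the 18 across.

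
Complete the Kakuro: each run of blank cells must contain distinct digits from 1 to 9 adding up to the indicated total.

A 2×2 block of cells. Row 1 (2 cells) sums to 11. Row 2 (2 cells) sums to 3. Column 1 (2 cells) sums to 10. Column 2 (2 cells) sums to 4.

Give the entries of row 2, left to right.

2 1

3 in 2 cells must be {1,2}; 4 in 2 cells must be {1,3}.
The 11 across and the 4 down share only 3, so (1,2) = 3.
(2,2) = 4 − 3 = 1 completes the 4 down.
(1,1) = 11 − 3 = 8 completes the 11 across.
(2,1) = 3 − 1 = 2 completes the 3 across.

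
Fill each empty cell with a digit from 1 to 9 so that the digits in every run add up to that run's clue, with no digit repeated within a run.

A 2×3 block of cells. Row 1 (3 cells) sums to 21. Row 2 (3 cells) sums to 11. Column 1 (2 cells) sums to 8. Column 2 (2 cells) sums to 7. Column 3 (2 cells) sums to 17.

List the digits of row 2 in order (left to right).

1, 2, 8

17 in 2 cells must be {8,9}.
The 11 across and the 17 down share only 8, so (2,3) = 8.
(1,3) = 17 − 8 = 9 completes the 17 down.
Nothing is forced directly, so branch on (1,1), whose candidates are 5 or 7. If (1,1) = 5: then (1,2) would have to be in {7} for the 21 across but in {1,2,3,4,5,6} for the 7 down — contradiction. So (1,1) = 7.
(1,2) = 21 − 16 = 5 completes the 21 across.
(2,1) = 8 − 7 = 1 completes the 8 down.
(2,2) = 11 − 9 = 2 completes the 11 across.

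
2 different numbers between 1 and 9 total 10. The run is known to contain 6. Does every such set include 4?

Yes

The only way to make 10 from 2 distinct digits under that restriction is {4,6}, which contains 4.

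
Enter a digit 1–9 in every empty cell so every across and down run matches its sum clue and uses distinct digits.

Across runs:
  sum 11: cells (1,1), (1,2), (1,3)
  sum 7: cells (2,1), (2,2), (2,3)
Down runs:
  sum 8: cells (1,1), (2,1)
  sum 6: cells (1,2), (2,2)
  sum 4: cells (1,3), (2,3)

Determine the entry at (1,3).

7 in 3 cells must be {1,2,4}; 4 in 2 cells must be {1,3}.
The 7 across and the 4 down share only 1, so (2,3) = 1.
(1,3) = 4 − 1 = 3 completes the 4 down.
Given what's placed, (2,1) must be 2 to fit the 7 across and 8 down.
(2,2) = 7 − 3 = 4 completes the 7 across.
(1,1) = 8 − 2 = 6 completes the 8 down.
(1,2) = 11 − 9 = 2 completes the 11 across.

3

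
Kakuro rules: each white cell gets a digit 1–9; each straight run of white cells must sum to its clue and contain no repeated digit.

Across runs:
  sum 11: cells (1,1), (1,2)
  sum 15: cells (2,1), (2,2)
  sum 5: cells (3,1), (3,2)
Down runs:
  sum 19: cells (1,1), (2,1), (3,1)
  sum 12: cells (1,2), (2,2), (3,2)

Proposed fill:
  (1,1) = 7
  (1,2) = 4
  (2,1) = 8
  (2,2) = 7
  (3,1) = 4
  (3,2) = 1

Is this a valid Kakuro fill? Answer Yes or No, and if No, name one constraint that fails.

Yes

Across: 7+4=11; 8+7=15; 4+1=5. Down: 7+8+4=19; 4+7+1=12. No digit repeats within any run.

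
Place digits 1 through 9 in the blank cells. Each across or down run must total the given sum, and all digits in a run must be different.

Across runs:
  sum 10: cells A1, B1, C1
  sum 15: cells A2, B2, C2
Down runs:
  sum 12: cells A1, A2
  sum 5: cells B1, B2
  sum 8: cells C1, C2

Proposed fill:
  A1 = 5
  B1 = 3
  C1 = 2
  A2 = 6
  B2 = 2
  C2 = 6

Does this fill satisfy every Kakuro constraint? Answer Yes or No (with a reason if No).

No — the across run A2–C2 sums to 14, not 15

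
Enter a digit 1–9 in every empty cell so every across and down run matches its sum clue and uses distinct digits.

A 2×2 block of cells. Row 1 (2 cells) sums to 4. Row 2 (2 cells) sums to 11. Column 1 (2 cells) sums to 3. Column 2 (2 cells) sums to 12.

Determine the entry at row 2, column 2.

4 in 2 cells must be {1,3}; 3 in 2 cells must be {1,2}.
The 4 across and the 3 down share only 1, so (1,1) = 1.
(1,2) = 4 − 1 = 3 completes the 4 across.
(2,1) = 3 − 1 = 2 completes the 3 down.
(2,2) = 11 − 2 = 9 completes the 11 across.

9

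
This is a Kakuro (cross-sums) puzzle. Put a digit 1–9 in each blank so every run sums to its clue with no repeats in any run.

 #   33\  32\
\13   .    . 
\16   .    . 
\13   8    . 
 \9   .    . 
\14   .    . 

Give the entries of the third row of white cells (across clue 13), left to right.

8 5

16 in 2 cells must be {7,9}.
R3C2 = 13 − 8 = 5 completes the 13 across.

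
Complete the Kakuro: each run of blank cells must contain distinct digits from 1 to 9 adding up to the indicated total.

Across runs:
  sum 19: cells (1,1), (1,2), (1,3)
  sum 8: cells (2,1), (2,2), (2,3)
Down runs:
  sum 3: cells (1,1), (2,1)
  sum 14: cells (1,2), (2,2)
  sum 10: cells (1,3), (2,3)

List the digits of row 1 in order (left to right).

2 9 8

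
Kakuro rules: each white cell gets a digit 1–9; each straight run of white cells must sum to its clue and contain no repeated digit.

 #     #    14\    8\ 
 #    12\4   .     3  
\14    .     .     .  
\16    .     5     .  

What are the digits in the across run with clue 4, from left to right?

4 in 2 cells must be {1,3}.
R1C2 = 4 − 3 = 1 completes the 4 across.
R2C2 = 14 − 6 = 8 completes the 14 down.
Given what's placed, R3C3 must be 4 to fit the 16 across and 8 down.
R2C3 = 8 − 7 = 1 completes the 8 down.
R3C1 = 16 − 9 = 7 completes the 16 across.
R2C1 = 14 − 9 = 5 completes the 14 across.

1 3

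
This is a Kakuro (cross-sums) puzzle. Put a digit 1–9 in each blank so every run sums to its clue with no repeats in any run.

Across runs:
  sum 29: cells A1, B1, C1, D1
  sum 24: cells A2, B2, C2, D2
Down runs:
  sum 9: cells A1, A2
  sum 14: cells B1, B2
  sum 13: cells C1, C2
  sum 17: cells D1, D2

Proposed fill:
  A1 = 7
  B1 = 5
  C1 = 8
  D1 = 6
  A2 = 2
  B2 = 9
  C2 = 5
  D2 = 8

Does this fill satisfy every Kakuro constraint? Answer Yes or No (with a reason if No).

No — the across run A1–D1 sums to 26, not 29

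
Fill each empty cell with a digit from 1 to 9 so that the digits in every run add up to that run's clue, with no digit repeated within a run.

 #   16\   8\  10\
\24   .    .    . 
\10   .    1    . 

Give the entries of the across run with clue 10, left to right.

24 in 3 cells must be {7,8,9}; 16 in 2 cells must be {7,9}.
R1C2 = 8 − 1 = 7 completes the 8 down.
R2C1 = 7: the only remaining digit allowed by both the 10 across and the 16 down.
R2C3 = 10 − 8 = 2 completes the 10 across.
R1C1 = 16 − 7 = 9 completes the 16 down.
R1C3 = 24 − 16 = 8 completes the 24 across.

7, 1, 2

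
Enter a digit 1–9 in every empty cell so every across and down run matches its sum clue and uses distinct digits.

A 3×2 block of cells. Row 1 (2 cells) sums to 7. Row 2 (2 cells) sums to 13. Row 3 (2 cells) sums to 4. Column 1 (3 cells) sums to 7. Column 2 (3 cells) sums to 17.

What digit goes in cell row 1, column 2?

4 in 2 cells must be {1,3}; 7 in 3 cells must be {1,2,4}.
The 13 across and the 7 down share only 4, so (2,1) = 4.
(2,2) = 13 − 4 = 9 completes the 13 across.
Given what's placed, (3,1) must be 1 to fit the 4 across and 7 down.
(3,2) = 4 − 1 = 3 completes the 4 across.
(1,1) = 7 − 5 = 2 completes the 7 down.
(1,2) = 7 − 2 = 5 completes the 7 across.

5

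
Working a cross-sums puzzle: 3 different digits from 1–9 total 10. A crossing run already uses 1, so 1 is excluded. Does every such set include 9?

No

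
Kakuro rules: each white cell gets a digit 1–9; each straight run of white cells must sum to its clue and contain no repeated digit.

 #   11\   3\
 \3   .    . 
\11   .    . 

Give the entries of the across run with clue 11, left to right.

9 2

3 in 2 cells must be {1,2}.
The 3 across and the 11 down share only 2, so R1C1 = 2.
R1C2 = 3 − 2 = 1 completes the 3 across.
R2C1 = 11 − 2 = 9 completes the 11 down.
R2C2 = 11 − 9 = 2 completes the 11 across.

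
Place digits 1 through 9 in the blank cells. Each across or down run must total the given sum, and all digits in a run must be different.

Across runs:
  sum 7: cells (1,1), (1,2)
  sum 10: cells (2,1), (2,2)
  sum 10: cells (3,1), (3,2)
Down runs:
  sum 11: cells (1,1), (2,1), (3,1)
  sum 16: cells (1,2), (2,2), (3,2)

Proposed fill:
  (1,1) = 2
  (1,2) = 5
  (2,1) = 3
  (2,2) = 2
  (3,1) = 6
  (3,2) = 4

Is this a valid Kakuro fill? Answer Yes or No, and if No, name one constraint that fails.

No — the down run (1,2)–(3,2) sums to 11, not 16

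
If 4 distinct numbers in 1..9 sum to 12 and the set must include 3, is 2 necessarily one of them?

Yes

The only way to make 12 from 4 distinct digits under that restriction is {1,2,3,6}, which contains 2.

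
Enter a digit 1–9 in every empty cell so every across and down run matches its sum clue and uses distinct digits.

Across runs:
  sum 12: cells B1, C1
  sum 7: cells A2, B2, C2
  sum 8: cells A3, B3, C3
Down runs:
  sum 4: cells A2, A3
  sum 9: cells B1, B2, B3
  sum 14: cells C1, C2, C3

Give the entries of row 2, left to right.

1 2 4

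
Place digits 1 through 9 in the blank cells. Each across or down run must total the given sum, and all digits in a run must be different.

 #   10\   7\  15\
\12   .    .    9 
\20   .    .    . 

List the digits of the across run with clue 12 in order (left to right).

R2C3 = 15 − 9 = 6 completes the 15 down.
Given what's placed, R2C1 must be 9 to fit the 20 across and 10 down.
R2C2 = 20 − 15 = 5 completes the 20 across.
R1C1 = 10 − 9 = 1 completes the 10 down.
R1C2 = 12 − 10 = 2 completes the 12 across.

1 2 9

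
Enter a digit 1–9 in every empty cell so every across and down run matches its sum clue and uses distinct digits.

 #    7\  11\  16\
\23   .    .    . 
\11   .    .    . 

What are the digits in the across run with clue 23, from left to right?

23 in 3 cells must be {6,8,9}; 16 in 2 cells must be {7,9}.
The 23 across and the 7 down share only 6, so R1C1 = 6.
Given what's placed, R1C3 must be 9 to fit the 23 across and 16 down.
R2C1 = 7 − 6 = 1 completes the 7 down.
R2C3 = 16 − 9 = 7 completes the 16 down.
R1C2 = 23 − 15 = 8 completes the 23 across.
R2C2 = 11 − 8 = 3 completes the 11 across.

6 8 9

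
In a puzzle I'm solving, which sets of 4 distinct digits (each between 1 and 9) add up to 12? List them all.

{1,2,3,6}; {1,2,4,5}

4 distinct digits from 1–9 sum between 10 and 30.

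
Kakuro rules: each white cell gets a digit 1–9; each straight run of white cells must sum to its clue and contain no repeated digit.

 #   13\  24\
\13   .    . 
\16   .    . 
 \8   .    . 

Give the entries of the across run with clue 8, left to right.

1, 7

16 in 2 cells must be {7,9}; 24 in 3 cells must be {7,8,9}.
The 8 across and the 24 down share only 7, so R3C2 = 7.
Given what's placed, R2C2 must be 9 to fit the 16 across and 24 down.
R3C1 = 8 − 7 = 1 completes the 8 across.
R1C2 = 24 − 16 = 8 completes the 24 down.
R2C1 = 16 − 9 = 7 completes the 16 across.
R1C1 = 13 − 8 = 5 completes the 13 across.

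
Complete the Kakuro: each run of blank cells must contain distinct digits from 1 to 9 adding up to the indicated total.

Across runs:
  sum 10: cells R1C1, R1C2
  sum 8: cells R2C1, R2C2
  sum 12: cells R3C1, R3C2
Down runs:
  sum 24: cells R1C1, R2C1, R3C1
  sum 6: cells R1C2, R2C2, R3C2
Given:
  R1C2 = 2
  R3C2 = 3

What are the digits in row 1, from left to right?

8, 2

24 in 3 cells must be {7,8,9}; 6 in 3 cells must be {1,2,3}.
R1C1 = 10 − 2 = 8 completes the 10 across.
R2C1 = 7: the only remaining digit allowed by both the 8 across and the 24 down.
R2C2 = 8 − 7 = 1 completes the 8 across.
R3C1 = 12 − 3 = 9 completes the 12 across.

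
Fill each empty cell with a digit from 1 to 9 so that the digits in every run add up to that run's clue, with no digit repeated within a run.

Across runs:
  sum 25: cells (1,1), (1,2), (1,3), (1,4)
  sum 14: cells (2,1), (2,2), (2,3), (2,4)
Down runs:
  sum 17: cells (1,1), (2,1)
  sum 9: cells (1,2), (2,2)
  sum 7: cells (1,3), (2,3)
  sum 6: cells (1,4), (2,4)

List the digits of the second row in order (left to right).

8 2 3 1

17 in 2 cells must be {8,9}.
Only 8 fits (2,1) under both its across sum 14 and down sum 17.
(1,1) = 17 − 8 = 9 completes the 17 down.
Nothing is forced directly, so branch on (2,4), whose candidates are 1 or 2. If (2,4) = 2: that forces (1,4) = 4, (1,3) = 5, after which (2,3) would have to be in {1,3} for the 14 across but in {2} for the 7 down — contradiction. So (2,4) = 1.
(1,4) = 6 − 1 = 5 completes the 6 down.
No cell is forced outright now. (2,2) can only be 2 or 3 (the digits allowed by both its 14 across and its 9 down). If (2,2) = 3: then (1,2) would have to be in {3,4,7,8} for the 25 across but in {6} for the 9 down — contradiction. So (2,2) = 2.
(1,2) = 9 − 2 = 7 completes the 9 down.
(1,3) = 25 − 21 = 4 completes the 25 across.
(2,3) = 14 − 11 = 3 completes the 14 across.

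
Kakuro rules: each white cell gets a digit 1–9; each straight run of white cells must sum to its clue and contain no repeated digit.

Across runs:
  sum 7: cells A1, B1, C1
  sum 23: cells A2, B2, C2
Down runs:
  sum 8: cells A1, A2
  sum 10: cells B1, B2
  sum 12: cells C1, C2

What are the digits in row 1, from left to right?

7 in 3 cells must be {1,2,4}; 23 in 3 cells must be {6,8,9}.
The 7 across and the 12 down share only 4, so C1 = 4.
The 23 across and the 8 down share only 6, so A2 = 6.
C2 = 12 − 4 = 8 completes the 12 down.
A1 = 8 − 6 = 2 completes the 8 down.
B1 = 7 − 6 = 1 completes the 7 across.
B2 = 23 − 14 = 9 completes the 23 across.

2 1 4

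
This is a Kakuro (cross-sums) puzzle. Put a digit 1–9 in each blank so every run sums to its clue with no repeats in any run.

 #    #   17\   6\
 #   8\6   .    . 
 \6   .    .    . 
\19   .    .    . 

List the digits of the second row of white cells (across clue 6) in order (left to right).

1, 3, 2

6 in 3 cells must be {1,2,3}.
Nothing is forced directly, so branch on R1C3, whose candidates are 1 or 2. If R1C3 = 2: that forces R1C2 = 4, after which R2C2 would have to be in {1,2,3} for the 6 across but in {5,6,7,8} for the 17 down — contradiction. So R1C3 = 1.
R1C2 = 6 − 1 = 5 completes the 6 across.
Given what's placed, R2C2 must be 3 to fit the 6 across and 17 down.
R2C3 = 2: the only remaining digit allowed by both the 6 across and the 6 down.
R3C2 = 17 − 8 = 9 completes the 17 down.
R3C3 = 6 − 3 = 3 completes the 6 down.
R2C1 = 6 − 5 = 1 completes the 6 across.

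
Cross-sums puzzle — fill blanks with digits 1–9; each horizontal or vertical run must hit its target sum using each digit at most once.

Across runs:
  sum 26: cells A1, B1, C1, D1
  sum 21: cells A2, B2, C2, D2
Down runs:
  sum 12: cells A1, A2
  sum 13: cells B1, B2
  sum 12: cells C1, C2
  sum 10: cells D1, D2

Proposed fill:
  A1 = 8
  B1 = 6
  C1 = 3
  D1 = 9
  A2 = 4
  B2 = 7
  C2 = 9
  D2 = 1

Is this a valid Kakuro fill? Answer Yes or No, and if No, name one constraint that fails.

Across: 8+6+3+9=26; 4+7+9+1=21. Down: 8+4=12; 6+7=13; 3+9=12; 9+1=10. No digit repeats within any run.

Yes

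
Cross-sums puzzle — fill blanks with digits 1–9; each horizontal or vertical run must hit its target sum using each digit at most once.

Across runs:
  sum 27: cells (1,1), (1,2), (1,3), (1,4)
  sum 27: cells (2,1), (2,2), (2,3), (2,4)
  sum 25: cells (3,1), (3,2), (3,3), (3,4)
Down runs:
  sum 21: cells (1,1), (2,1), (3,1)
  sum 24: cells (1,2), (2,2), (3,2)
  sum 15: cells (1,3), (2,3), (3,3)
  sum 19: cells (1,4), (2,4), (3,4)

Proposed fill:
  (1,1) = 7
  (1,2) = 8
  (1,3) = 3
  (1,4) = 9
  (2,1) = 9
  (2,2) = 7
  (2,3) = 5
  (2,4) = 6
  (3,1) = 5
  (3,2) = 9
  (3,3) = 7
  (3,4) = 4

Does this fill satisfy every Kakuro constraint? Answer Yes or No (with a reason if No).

Yes

Across: 7+8+3+9=27; 9+7+5+6=27; 5+9+7+4=25. Down: 7+9+5=21; 8+7+9=24; 3+5+7=15; 9+6+4=19. No digit repeats within any run.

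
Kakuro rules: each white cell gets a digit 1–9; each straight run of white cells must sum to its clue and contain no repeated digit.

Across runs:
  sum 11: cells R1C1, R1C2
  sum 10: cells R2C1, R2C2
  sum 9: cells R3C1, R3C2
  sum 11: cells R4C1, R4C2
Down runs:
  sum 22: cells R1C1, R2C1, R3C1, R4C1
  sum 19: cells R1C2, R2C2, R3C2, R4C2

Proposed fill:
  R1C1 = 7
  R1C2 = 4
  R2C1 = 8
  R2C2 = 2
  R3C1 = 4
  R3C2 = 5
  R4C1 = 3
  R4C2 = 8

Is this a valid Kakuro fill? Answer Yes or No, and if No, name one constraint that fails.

Across: 7+4=11; 8+2=10; 4+5=9; 3+8=11. Down: 7+8+4+3=22; 4+2+5+8=19. No digit repeats within any run.

Yes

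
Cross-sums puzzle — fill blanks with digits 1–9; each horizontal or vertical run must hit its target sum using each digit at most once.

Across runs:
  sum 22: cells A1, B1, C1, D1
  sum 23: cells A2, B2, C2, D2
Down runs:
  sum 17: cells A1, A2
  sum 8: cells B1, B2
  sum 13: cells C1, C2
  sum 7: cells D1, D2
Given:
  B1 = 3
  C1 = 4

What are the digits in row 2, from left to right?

8, 5, 9, 1

17 in 2 cells must be {8,9}.
Given what's placed, D1 must be 6 to fit the 22 across and 7 down.
B2 = 8 − 3 = 5 completes the 8 down.
C2 = 13 − 4 = 9 completes the 13 down.
D2 = 7 − 6 = 1 completes the 7 down.
A1 = 22 − 13 = 9 completes the 22 across.
A2 = 23 − 15 = 8 completes the 23 across.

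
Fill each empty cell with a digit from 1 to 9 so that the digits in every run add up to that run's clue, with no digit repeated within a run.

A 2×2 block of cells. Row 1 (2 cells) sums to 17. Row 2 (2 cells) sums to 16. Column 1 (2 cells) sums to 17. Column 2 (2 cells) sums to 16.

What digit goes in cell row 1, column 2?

17 in 2 cells must be {8,9}; 16 in 2 cells must be {7,9}.
The 17 across and the 16 down share only 9, so (1,2) = 9.
The 16 across and the 17 down share only 9, so (2,1) = 9.
(2,2) = 16 − 9 = 7 completes the 16 across.
(1,1) = 17 − 9 = 8 completes the 17 across.

9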